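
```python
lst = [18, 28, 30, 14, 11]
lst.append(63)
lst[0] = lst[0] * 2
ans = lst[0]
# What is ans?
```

Trace:
`lst = [18, 28, 30, 14, 11]` → lst = [18, 28, 30, 14, 11]
`lst.append(63)` → lst = [18, 28, 30, 14, 11, 63]
`lst[0] = lst[0] * 2` → lst = [36, 28, 30, 14, 11, 63]
`ans = lst[0]` → ans = 36
So ans = 36

Answer: 36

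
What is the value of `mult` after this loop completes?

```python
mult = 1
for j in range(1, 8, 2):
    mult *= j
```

Product of 1, 3, 5, ... up to 7
`mult` takes the values: 1 → 3 → 15 → 105

Answer: 105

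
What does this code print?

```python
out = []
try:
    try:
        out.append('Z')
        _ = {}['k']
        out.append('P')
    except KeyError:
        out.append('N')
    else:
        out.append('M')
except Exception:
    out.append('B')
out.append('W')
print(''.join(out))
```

Execution trace: 'Z' (inner try body) → 'N' (inner except KeyError) → 'W' (after the try/except). Output: ZNW

Answer: ZNW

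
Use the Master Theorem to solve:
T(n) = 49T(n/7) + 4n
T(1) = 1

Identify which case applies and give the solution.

a=49, b=7, f(n)=4n. log_7(49) = 2. Since c=1 < 2, Case 1 applies: T(n) = Θ(n^log_b(a)) = O(n^2).

Answer: O(n^2) - Case 1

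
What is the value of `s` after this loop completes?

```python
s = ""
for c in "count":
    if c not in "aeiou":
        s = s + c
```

Remove vowels from 'count'
`s` takes the values: "" → "c" → "cn" → "cnt"

Answer: "cnt"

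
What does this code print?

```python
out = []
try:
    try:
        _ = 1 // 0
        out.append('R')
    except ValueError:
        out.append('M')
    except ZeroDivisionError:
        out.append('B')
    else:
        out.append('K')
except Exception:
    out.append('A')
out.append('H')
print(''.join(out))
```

Execution trace: 'B' (inner except ZeroDivisionError) → 'H' (after the try/except). Output: BH

Answer: BH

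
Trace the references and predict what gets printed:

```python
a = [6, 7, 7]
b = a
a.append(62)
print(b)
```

Key concept: basic list aliasing.
Step by step:
`a = [6, 7, 7]` → a = [6, 7, 7]
`b = a` → b = [6, 7, 7] (same object as a)
`a.append(62)` → a = [6, 7, 7, 62] (same object as b); b = [6, 7, 7, 62] (same object as a)
`print(b)` → prints [6, 7, 7, 62]

Answer: [6, 7, 7, 62]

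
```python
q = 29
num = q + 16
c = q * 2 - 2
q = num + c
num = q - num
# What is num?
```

Trace:
`q = 29` → q = 29
`num = q + 16` → num = 45
`c = q * 2 - 2` → c = 56
`q = num + c` → q = 101
`num = q - num` → num = 56
So num = 56

Answer: 56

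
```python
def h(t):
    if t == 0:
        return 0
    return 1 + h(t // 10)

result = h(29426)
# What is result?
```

Count of digits of 29426: 5

Answer: 5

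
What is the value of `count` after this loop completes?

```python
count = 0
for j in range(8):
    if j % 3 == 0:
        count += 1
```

Count numbers divisible by 3 in range(8)
`count` takes the values: 0 → 1 → 2 → 3

Answer: 3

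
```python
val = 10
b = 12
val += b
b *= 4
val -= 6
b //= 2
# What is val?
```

Trace:
`val = 10` → val = 10
`b = 12` → b = 12
`val += b` → val = 22
`b *= 4` → b = 48
`val -= 6` → val = 16
`b //= 2` → b = 24
So val = 16

Answer: 16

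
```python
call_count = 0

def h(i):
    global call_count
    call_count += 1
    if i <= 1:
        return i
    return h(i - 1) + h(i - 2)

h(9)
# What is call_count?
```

Calls(i) = 1 + Calls(i-1) + Calls(i-2); Calls(0)=Calls(1)=1. For i=9 this gives 109.

Answer: 109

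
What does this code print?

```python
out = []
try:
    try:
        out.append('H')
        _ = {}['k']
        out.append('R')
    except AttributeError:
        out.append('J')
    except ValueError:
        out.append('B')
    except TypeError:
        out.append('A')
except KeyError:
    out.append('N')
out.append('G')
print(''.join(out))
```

Execution trace: 'H' (try body) → 'N' (outer except KeyError) → 'G' (after the try/except). Output: HNG

Answer: HNG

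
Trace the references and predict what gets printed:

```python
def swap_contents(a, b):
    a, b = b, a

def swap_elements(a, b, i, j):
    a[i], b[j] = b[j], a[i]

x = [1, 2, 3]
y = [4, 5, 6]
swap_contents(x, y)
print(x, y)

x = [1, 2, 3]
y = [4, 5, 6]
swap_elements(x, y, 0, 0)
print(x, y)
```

Key concept: parameter rebinding vs mutation.
Step by step:
`x = [1, 2, 3]` → x = [1, 2, 3]
`y = [4, 5, 6]` → y = [4, 5, 6]
`swap_contents(x, y)` → no visible change to tracked variables
`print(x, y)` → prints [1, 2, 3] [4, 5, 6]
`x = [1, 2, 3]` → x = [1, 2, 3]
`y = [4, 5, 6]` → y = [4, 5, 6]
`swap_elements(x, y, 0, 0)` → x = [4, 2, 3]; y = [1, 5, 6]
`print(x, y)` → prints [4, 2, 3] [1, 5, 6]

Answer:
[1, 2, 3] [4, 5, 6]
[4, 2, 3] [1, 5, 6]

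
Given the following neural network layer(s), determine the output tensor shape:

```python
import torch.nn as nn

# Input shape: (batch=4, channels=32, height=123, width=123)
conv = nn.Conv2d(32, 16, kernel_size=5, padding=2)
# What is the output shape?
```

Input: (4, 32, 123, 123) -> Output: (4, 16, 123, 123)

Answer: (4, 16, 123, 123)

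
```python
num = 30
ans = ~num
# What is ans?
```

Trace:
`num = 30` → num = 30
`ans = ~num` → ans = -31
So ans = -31

Answer: -31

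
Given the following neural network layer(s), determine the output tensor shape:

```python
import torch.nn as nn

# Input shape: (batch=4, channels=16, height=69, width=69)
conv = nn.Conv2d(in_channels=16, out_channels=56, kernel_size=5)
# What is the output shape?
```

Input: (4, 16, 69, 69) -> Output: (4, 56, 65, 65)

Answer: (4, 56, 65, 65)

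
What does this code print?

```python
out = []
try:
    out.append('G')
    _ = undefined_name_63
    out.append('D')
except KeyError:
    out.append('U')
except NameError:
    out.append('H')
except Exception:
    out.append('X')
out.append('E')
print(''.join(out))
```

Execution trace: 'G' (try body) → 'H' (except NameError) → 'E' (after the try/except). Output: GHE

Answer: GHE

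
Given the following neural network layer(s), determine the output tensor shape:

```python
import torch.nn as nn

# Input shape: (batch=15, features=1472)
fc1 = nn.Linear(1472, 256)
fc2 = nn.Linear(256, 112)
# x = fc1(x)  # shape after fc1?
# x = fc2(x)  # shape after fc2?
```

Input: (15, 1472) -> after fc1: (15, 256) -> Output: (15, 112)

Answer: (15, 112)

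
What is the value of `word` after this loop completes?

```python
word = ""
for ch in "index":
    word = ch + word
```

Reverse 'index'
`word` takes the values: "" → "i" → "ni" → "dni" → "edni" → "xedni"

Answer: "xedni"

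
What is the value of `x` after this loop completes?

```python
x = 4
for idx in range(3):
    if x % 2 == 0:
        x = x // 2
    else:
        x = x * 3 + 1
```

Collatz-style transformation from 4
`x` takes the values: 4 → 2 → 1 → 4

Answer: 4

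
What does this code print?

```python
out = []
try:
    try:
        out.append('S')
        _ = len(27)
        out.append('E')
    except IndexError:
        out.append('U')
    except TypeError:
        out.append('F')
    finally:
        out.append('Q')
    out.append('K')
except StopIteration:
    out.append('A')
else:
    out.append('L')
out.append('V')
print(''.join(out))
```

Execution trace: 'S' (inner try body) → 'F' (inner except TypeError) → 'Q' (inner finally) → 'K' (try body, no exception) → 'L' (else) → 'V' (after the try/except). Output: SFQKLV

Answer: SFQKLV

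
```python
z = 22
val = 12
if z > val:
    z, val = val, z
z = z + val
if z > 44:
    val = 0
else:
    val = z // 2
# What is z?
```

Trace:
`z = 22` → z = 22
`val = 12` → val = 12
`if z > val: ...` → z > val is True → z = 12; val = 22
`z = z + val` → z = 34
`if z > 44: ...` → z > 44 is False, take else branch → val = 17
So z = 34

Answer: 34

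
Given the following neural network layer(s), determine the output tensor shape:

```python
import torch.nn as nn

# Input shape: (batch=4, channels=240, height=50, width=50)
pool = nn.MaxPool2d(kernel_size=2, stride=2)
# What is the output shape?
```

Input: (4, 240, 50, 50) -> Output: (4, 240, 25, 25)

Answer: (4, 240, 25, 25)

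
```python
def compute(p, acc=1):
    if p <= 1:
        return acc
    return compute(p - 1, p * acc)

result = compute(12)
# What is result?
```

Accumulator trace (n, acc): (12, 1) -> (11, 12) -> (10, 132) -> (9, 1320) -> (8, 11880) -> (7, 95040) -> (6, 665280) -> (5, 3991680) -> (4, 19958400) -> (3, 79833600) -> (2, 239500800) -> (1, 479001600) -> return 479001600

Answer: 479001600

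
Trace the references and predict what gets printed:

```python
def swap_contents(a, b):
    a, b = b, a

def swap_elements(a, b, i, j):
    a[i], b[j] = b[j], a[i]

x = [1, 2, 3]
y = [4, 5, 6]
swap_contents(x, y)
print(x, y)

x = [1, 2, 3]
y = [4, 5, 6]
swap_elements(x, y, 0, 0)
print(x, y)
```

Key concept: parameter rebinding vs mutation.
Step by step:
`x = [1, 2, 3]` → x = [1, 2, 3]
`y = [4, 5, 6]` → y = [4, 5, 6]
`swap_contents(x, y)` → no visible change to tracked variables
`print(x, y)` → prints [1, 2, 3] [4, 5, 6]
`x = [1, 2, 3]` → x = [1, 2, 3]
`y = [4, 5, 6]` → y = [4, 5, 6]
`swap_elements(x, y, 0, 0)` → x = [4, 2, 3]; y = [1, 5, 6]
`print(x, y)` → prints [4, 2, 3] [1, 5, 6]

Answer:
[1, 2, 3] [4, 5, 6]
[4, 2, 3] [1, 5, 6]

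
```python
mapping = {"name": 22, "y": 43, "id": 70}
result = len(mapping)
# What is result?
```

Trace:
`mapping = {"name": 22, "y": 43, "id": 70}` → mapping = {'name': 22, 'y': 43, 'id': 70}
`result = len(mapping)` → result = 3
So result = 3

Answer: 3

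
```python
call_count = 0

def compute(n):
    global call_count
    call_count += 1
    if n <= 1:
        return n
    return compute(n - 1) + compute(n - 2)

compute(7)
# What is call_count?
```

Calls(n) = 1 + Calls(n-1) + Calls(n-2); Calls(0)=Calls(1)=1. For n=7 this gives 41.

Answer: 41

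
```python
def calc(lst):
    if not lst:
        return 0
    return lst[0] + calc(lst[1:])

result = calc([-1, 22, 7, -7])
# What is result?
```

(-1) + 22 + 7 + (-7) + 0 = 21

Answer: 21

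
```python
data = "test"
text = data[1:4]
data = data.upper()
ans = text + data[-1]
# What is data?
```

Trace:
`data = "test"` → data = 'test'
`text = data[1:4]` → text = 'est'
`data = data.upper()` → data = 'TEST'
`ans = text + data[-1]` → ans = 'estT'
So data = 'TEST'

Answer: 'TEST'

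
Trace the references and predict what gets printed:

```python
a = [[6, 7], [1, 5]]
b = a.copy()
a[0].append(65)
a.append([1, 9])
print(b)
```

Key concept: shallow copy with nested lists.
Step by step:
`a = [[6, 7], [1, 5]]` → a = [[6, 7], [1, 5]]
`b = a.copy()` → b = [[6, 7], [1, 5]]
`a[0].append(65)` → a = [[6, 7, 65], [1, 5]]; b = [[6, 7, 65], [1, 5]]
`a.append([1, 9])` → a = [[6, 7, 65], [1, 5], [1, 9]]
`print(b)` → prints [[6, 7, 65], [1, 5]]

Answer: [[6, 7, 65], [1, 5]]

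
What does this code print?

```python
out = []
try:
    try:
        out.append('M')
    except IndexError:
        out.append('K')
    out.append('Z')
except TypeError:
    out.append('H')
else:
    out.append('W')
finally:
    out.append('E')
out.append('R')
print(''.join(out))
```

Execution trace: 'M' (inner try body, no exception) → 'Z' (try body, no exception) → 'W' (else) → 'E' (finally) → 'R' (after the try/except). Output: MZWER

Answer: MZWER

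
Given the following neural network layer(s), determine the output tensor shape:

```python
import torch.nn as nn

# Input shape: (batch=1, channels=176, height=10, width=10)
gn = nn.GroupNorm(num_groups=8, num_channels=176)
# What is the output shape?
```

Input: (1, 176, 10, 10) -> Output: (1, 176, 10, 10)

Answer: (1, 176, 10, 10)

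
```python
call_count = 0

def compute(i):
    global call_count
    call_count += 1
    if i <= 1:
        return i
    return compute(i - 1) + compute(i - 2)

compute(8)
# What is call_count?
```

Calls(i) = 1 + Calls(i-1) + Calls(i-2); Calls(0)=Calls(1)=1. For i=8 this gives 67.

Answer: 67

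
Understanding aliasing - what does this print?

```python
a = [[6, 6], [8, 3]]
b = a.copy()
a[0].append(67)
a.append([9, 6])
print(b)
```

Key concept: shallow copy with nested lists.
Step by step:
`a = [[6, 6], [8, 3]]` → a = [[6, 6], [8, 3]]
`b = a.copy()` → b = [[6, 6], [8, 3]]
`a[0].append(67)` → a = [[6, 6, 67], [8, 3]]; b = [[6, 6, 67], [8, 3]]
`a.append([9, 6])` → a = [[6, 6, 67], [8, 3], [9, 6]]
`print(b)` → prints [[6, 6, 67], [8, 3]]

Answer: [[6, 6, 67], [8, 3]]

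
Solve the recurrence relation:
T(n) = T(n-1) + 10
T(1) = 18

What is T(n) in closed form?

Unrolling: T(n) = T(1) + 10·(n-1) = 18 + 10(n-1) = 10n + 8.

Answer: T(n) = 10n + 8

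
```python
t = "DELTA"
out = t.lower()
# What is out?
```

Trace:
`t = "DELTA"` → t = 'DELTA'
`out = t.lower()` → out = 'delta'
So out = 'delta'

Answer: 'delta'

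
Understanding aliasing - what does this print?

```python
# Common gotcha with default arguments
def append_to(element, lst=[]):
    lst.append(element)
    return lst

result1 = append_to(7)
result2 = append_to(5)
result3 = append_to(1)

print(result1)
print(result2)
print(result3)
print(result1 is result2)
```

Key concept: mutable default argument gotcha.
Step by step:
`result1 = append_to(7)` → result1 = [7]
`result2 = append_to(5)` → result1 = [7, 5] (same object as result2); result2 = [7, 5] (same object as result1)
`result3 = append_to(1)` → result1 = [7, 5, 1] (same object as result2, result3); result2 = [7, 5, 1] (same object as result1, result3); result3 = [7, 5, 1] (same object as result1, result2)
`print(result1)` → prints [7, 5, 1]
`print(result2)` → prints [7, 5, 1]
`print(result3)` → prints [7, 5, 1]
`print(result1 is result2)` → prints True

Answer:
[7, 5, 1]
[7, 5, 1]
[7, 5, 1]
True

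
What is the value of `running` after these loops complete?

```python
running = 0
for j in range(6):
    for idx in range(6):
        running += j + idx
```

Sum of all j+idx for j,idx in 6x6
`running` takes the values: 0 → 1 → 3 → 6 → 10 → 15 → 16 → 18 → 21 → 25 → 30 → 36 → 38 → 41 → 45 → 50 → 56 → 63 → 66 → 70 → 75 → 81 → 88 → 96 → 100 → 105 → 111 → 118 → 126 → 135 → 140 → 146 → 153 → 161 → 170 → 180

Answer: 180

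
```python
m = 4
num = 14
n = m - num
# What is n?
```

Trace:
`m = 4` → m = 4
`num = 14` → num = 14
`n = m - num` → n = -10
So n = -10

Answer: -10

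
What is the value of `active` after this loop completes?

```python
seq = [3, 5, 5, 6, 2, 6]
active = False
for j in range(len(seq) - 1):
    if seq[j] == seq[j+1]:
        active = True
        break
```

Check consecutive duplicates in [3, 5, 5, 6, 2, 6]
`active` takes the values: False → True

Answer: True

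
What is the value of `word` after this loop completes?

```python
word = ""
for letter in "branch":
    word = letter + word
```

Reverse 'branch'
`word` takes the values: "" → "b" → "rb" → "arb" → "narb" → "cnarb" → "hcnarb"

Answer: "hcnarb"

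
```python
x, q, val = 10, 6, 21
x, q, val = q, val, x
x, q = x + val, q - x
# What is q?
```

Trace:
`x, q, val = 10, 6, 21` → x = 10; q = 6; val = 21
`x, q, val = q, val, x` → x = 6; q = 21; val = 10
`x, q = x + val, q - x` → x = 16; q = 15
So q = 15

Answer: 15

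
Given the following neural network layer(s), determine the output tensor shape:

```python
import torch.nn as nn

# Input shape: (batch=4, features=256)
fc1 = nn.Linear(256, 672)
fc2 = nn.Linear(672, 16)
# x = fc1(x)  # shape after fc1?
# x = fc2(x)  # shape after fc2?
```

Input: (4, 256) -> after fc1: (4, 672) -> Output: (4, 16)

Answer: (4, 16)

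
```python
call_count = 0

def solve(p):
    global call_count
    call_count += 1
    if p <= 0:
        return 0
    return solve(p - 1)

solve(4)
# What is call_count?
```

Linear recursion stepping by 1: 5 calls from p=4 down to ≤0.

Answer: 5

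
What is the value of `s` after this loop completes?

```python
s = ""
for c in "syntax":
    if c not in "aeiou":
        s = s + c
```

Remove vowels from 'syntax'
`s` takes the values: "" → "s" → "sy" → "syn" → "synt" → "syntx"

Answer: "syntx"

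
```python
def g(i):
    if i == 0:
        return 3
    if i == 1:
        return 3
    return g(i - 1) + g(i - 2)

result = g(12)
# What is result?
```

Build up from base cases: g(0)=3, g(1)=3, g(2)=6, g(3)=9, g(4)=15, g(5)=24, g(6)=39, ..., g(12)=699

Answer: 699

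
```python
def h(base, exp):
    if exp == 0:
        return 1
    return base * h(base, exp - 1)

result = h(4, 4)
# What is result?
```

h(4, 4) = 4 * 4 * 4 * 4 = 256

Answer: 256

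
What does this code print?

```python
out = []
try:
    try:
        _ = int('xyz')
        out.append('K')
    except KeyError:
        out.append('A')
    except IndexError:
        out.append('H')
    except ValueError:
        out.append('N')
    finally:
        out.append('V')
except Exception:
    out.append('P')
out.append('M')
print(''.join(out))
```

Execution trace: 'N' (inner except ValueError) → 'V' (inner finally) → 'M' (after the try/except). Output: NVM

Answer: NVM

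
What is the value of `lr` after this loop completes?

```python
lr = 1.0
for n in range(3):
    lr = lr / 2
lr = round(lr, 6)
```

Halving LR 3 times: 1 / 2^3
`lr` takes the values: 1.0 → 0.5 → 0.25 → 0.125

Answer: 0.125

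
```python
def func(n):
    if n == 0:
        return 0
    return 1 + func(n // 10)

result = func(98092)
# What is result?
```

Count of digits of 98092: 5

Answer: 5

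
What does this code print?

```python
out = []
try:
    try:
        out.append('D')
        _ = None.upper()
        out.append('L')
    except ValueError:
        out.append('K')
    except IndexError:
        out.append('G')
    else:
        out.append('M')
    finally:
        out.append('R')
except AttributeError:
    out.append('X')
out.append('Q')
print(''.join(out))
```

Execution trace: 'D' (try body) → 'R' (finally) → 'X' (outer except AttributeError) → 'Q' (after the try/except). Output: DRXQ

Answer: DRXQ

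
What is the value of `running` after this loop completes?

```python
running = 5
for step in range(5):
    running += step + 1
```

Start at 5, add 1 to 5 = 20
`running` takes the values: 5 → 6 → 8 → 11 → 15 → 20

Answer: 20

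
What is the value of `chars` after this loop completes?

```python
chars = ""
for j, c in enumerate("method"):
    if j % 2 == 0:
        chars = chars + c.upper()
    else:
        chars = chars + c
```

Uppercase even positions in 'method'
`chars` takes the values: "" → "M" → "Me" → "MeT" → "MeTh" → "MeThO" → "MeThOd"

Answer: "MeThOd"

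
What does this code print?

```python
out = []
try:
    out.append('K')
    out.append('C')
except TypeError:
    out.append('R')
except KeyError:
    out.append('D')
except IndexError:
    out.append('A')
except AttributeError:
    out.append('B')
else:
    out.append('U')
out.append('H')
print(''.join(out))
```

Execution trace: 'K' (try body) → 'C' (try body, no exception) → 'U' (else) → 'H' (after the try/except). Output: KCUH

Answer: KCUH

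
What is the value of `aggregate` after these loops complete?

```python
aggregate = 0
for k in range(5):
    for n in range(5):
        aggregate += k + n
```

Sum of all k+n for k,n in 5x5
`aggregate` takes the values: 0 → 1 → 3 → 6 → 10 → 11 → 13 → 16 → 20 → 25 → 27 → 30 → 34 → 39 → 45 → 48 → 52 → 57 → 63 → 70 → 74 → 79 → 85 → 92 → 100

Answer: 100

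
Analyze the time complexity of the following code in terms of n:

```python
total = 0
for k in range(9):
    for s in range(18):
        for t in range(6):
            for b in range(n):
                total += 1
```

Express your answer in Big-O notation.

Each loop level contributes: 1 × 1 × 1 × n. Multiplying the contributions gives O(n).

Answer: O(n)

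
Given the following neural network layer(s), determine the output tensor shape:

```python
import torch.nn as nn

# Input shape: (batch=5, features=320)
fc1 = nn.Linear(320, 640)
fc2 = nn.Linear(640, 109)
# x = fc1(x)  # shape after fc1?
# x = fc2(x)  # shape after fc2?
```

Input: (5, 320) -> after fc1: (5, 640) -> Output: (5, 109)

Answer: (5, 109)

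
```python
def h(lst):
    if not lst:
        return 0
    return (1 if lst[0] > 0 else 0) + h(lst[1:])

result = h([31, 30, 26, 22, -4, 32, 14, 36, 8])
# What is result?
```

Count of positive elements in [31, 30, 26, 22, -4, 32, 14, 36, 8] = 8

Answer: 8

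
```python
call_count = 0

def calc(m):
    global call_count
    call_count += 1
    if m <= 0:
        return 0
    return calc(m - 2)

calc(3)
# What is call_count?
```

Linear recursion stepping by 2: 3 calls from m=3 down to ≤0.

Answer: 3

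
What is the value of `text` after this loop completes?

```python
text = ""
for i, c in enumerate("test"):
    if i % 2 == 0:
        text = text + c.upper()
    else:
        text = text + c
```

Uppercase even positions in 'test'
`text` takes the values: "" → "T" → "Te" → "TeS" → "TeSt"

Answer: "TeSt"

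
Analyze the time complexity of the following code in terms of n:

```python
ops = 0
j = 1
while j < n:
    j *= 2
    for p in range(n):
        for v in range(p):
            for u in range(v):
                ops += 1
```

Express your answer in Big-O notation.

Each loop level contributes: log n × n × n × n. Multiplying the contributions gives O(n^3 log n).

Answer: O(n^3 log n)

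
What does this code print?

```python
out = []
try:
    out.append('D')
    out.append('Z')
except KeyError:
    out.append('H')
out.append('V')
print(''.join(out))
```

Execution trace: 'D' (try body) → 'Z' (try body, no exception) → 'V' (after the try/except). Output: DZV

Answer: DZV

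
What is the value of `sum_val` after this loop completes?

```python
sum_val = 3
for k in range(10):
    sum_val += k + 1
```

Start at 3, add 1 to 10 = 58
`sum_val` takes the values: 3 → 4 → 6 → 9 → 13 → 18 → 24 → 31 → 39 → 48 → 58

Answer: 58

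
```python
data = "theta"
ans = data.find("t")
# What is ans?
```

Trace:
`data = "theta"` → data = 'theta'
`ans = data.find("t")` → ans = 0
So ans = 0

Answer: 0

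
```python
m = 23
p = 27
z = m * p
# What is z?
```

Trace:
`m = 23` → m = 23
`p = 27` → p = 27
`z = m * p` → z = 621
So z = 621

Answer: 621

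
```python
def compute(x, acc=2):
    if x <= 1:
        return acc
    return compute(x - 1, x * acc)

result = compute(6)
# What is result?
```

Accumulator trace (n, acc): (6, 2) -> (5, 12) -> (4, 60) -> (3, 240) -> (2, 720) -> (1, 1440) -> return 1440

Answer: 1440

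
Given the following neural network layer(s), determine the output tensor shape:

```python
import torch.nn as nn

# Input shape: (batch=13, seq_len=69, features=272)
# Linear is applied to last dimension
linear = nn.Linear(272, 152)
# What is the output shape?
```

Input: (13, 69, 272) -> Output: (13, 69, 152)

Answer: (13, 69, 152)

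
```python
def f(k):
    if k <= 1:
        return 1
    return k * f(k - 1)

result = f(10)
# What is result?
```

f(10) = 10 * 9 * 8 * 7 * 6 * 5 * 4 * 3 * 2 * 1 = 3628800

Answer: 3628800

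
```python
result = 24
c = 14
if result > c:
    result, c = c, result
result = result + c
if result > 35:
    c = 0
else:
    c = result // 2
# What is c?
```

Trace:
`result = 24` → result = 24
`c = 14` → c = 14
`if result > c: ...` → result > c is True → result = 14; c = 24
`result = result + c` → result = 38
`if result > 35: ...` → result > 35 is True → c = 0
So c = 0

Answer: 0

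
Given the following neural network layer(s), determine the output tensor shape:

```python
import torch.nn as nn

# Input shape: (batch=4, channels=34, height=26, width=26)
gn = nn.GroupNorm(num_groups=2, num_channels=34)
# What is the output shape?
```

Input: (4, 34, 26, 26) -> Output: (4, 34, 26, 26)

Answer: (4, 34, 26, 26)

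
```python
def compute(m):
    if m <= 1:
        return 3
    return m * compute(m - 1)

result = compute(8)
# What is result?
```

compute(8) = 8 * 7 * 6 * 5 * 4 * 3 * 2 * 3 = 120960

Answer: 120960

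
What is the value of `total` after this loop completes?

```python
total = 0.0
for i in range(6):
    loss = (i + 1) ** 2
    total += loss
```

Sum of squared losses 1² + 2² + ... + 6²
`total` takes the values: 0.0 → 1.0 → 5.0 → 14.0 → 30.0 → 55.0 → 91.0

Answer: 91.0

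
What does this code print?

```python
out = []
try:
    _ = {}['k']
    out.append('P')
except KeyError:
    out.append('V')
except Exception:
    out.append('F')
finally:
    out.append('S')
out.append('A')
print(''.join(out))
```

Execution trace: 'V' (except KeyError) → 'S' (finally) → 'A' (after the try/except). Output: VSA

Answer: VSA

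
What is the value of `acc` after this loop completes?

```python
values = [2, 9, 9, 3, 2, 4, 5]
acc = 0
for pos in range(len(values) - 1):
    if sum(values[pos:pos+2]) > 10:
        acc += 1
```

Count windows with sum > 10
`acc` takes the values: 0 → 1 → 2 → 3

Answer: 3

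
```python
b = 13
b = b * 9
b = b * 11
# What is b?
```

Trace:
`b = 13` → b = 13
`b = b * 9` → b = 117
`b = b * 11` → b = 1287
So b = 1287

Answer: 1287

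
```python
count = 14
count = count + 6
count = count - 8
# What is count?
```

Trace:
`count = 14` → count = 14
`count = count + 6` → count = 20
`count = count - 8` → count = 12
So count = 12

Answer: 12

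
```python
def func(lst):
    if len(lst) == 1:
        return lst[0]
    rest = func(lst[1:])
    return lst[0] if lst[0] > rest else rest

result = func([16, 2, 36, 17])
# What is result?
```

Recursive max over [16, 2, 36, 17] = 36

Answer: 36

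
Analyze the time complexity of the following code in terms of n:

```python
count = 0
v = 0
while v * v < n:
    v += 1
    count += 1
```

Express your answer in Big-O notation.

Each loop level contributes: √n. Multiplying the contributions gives O(√n).

Answer: O(√n)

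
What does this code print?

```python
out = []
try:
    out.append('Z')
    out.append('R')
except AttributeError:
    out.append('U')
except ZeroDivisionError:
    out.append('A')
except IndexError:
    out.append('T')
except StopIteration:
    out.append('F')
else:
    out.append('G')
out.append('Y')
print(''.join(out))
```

Execution trace: 'Z' (try body) → 'R' (try body, no exception) → 'G' (else) → 'Y' (after the try/except). Output: ZRGY

Answer: ZRGY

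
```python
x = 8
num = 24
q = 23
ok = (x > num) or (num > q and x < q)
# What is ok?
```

Trace:
`x = 8` → x = 8
`num = 24` → num = 24
`q = 23` → q = 23
`ok = (x > num) or (num > q and x < q)` → ok = True
So ok = True

Answer: True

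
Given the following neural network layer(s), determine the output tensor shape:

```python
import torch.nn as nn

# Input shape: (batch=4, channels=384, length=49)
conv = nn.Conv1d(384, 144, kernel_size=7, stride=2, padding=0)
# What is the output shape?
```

Input: (4, 384, 49) -> Output: (4, 144, 22)

Answer: (4, 144, 22)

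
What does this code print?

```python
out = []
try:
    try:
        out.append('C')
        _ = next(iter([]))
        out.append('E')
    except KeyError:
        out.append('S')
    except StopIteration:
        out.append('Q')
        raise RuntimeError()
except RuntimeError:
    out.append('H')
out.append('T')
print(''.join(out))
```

Execution trace: 'C' (inner try body) → 'Q' (inner except StopIteration) → 'H' (outer except RuntimeError) → 'T' (after the try/except). Output: CQHT

Answer: CQHT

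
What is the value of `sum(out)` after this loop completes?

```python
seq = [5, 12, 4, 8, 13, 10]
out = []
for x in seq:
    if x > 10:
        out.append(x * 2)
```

Sum of doubled values > 10
`out` takes the values: [] → [24] → [24, 26]
So `sum(out)` = 50

Answer: 50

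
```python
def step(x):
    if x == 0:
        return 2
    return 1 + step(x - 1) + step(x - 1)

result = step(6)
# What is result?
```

step(x) = 1 + 2·step(x-1), step(0)=2. Closed form: (2+1)·2^6 - 1 = 191.

Answer: 191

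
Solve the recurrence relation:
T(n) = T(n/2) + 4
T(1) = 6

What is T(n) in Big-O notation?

Each step divides n by 2 and adds 4. After log_2(n) steps we reach T(1)=6. So T(n) = 4·log_2(n) + 6 = O(log n).

Answer: O(log n)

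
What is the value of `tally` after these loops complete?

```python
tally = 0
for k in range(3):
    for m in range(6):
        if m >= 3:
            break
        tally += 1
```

Inner breaks at 3, outer runs 3 times
`tally` takes the values: 0 → 1 → 2 → 3 → 4 → 5 → 6 → 7 → 8 → 9

Answer: 9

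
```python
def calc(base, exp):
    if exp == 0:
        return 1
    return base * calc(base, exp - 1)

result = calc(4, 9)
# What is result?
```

calc(4, 9) = 4 * 4 * 4 * 4 * 4 * 4 * 4 * 4 * 4 = 262144

Answer: 262144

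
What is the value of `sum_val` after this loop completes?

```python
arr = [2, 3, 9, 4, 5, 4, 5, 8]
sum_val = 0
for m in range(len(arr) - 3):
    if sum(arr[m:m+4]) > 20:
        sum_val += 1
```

Count windows with sum > 20
`sum_val` takes the values: 0 → 1 → 2 → 3

Answer: 3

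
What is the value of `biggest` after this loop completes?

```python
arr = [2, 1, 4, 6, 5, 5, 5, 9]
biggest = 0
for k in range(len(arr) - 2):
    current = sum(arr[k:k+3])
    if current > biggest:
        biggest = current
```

Max sum of 3-element window in [2, 1, 4, 6, 5, 5, 5, 9]
`biggest` takes the values: 0 → 7 → 11 → 15 → 16 → 19

Answer: 19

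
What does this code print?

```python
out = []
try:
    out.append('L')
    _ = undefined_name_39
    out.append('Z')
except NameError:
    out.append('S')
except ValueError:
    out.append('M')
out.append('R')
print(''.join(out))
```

Execution trace: 'L' (try body) → 'S' (except NameError) → 'R' (after the try/except). Output: LSR

Answer: LSR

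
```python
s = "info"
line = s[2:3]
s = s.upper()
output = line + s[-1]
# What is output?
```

Trace:
`s = "info"` → s = 'info'
`line = s[2:3]` → line = 'f'
`s = s.upper()` → s = 'INFO'
`output = line + s[-1]` → output = 'fO'
So output = 'fO'

Answer: 'fO'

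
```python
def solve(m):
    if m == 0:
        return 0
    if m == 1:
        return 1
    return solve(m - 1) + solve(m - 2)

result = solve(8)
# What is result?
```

Build up from base cases: solve(0)=0, solve(1)=1, solve(2)=1, solve(3)=2, solve(4)=3, solve(5)=5, solve(6)=8, ..., solve(8)=21

Answer: 21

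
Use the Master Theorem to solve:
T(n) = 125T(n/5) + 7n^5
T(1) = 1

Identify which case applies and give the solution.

a=125, b=5, f(n)=7n^5. log_5(125) = 3. Since c=5 > 3 and the regularity condition holds (125(n/5)^5 = (125/5^5)n^5 with 125/5^5 < 1), Case 3 applies: T(n) = Θ(f(n)) = O(n^5).

Answer: O(n^5) - Case 3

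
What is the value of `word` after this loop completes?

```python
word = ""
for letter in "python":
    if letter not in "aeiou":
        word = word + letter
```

Remove vowels from 'python'
`word` takes the values: "" → "p" → "py" → "pyt" → "pyth" → "pythn"

Answer: "pythn"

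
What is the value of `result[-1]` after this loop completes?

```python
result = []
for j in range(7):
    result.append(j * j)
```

Last element of squares 0 to 6
`result` takes the values: [] → [0] → [0, 1] → [0, 1, 4] → [0, 1, 4, 9] → [0, 1, 4, 9, 16] → [0, 1, 4, 9, 16, 25] → [0, 1, 4, 9, 16, 25, 36]
So `result[-1]` = 36

Answer: 36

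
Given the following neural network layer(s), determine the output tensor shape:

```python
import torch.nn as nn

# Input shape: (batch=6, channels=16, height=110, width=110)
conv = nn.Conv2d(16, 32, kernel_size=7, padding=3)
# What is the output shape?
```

Input: (6, 16, 110, 110) -> Output: (6, 32, 110, 110)

Answer: (6, 32, 110, 110)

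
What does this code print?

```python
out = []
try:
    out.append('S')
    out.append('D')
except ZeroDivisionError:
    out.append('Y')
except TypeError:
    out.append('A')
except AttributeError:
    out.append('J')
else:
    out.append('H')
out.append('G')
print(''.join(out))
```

Execution trace: 'S' (try body) → 'D' (try body, no exception) → 'H' (else) → 'G' (after the try/except). Output: SDHG

Answer: SDHG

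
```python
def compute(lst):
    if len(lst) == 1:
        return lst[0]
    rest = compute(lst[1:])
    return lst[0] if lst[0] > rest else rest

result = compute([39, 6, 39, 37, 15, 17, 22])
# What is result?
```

Recursive max over [39, 6, 39, 37, 15, 17, 22] = 39

Answer: 39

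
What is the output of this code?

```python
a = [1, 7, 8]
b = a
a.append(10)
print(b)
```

Key concept: basic list aliasing.
Step by step:
`a = [1, 7, 8]` → a = [1, 7, 8]
`b = a` → b = [1, 7, 8] (same object as a)
`a.append(10)` → a = [1, 7, 8, 10] (same object as b); b = [1, 7, 8, 10] (same object as a)
`print(b)` → prints [1, 7, 8, 10]

Answer: [1, 7, 8, 10]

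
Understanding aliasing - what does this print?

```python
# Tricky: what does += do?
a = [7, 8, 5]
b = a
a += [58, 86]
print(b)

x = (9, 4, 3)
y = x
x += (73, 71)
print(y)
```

Key concept: += behavior differs for mutable vs immutable.
Step by step:
`a = [7, 8, 5]` → a = [7, 8, 5]
`b = a` → b = [7, 8, 5] (same object as a)
`a += [58, 86]` → a = [7, 8, 5, 58, 86] (same object as b); b = [7, 8, 5, 58, 86] (same object as a)
`print(b)` → prints [7, 8, 5, 58, 86]
`x = (9, 4, 3)` → x = (9, 4, 3)
`y = x` → y = (9, 4, 3)
`x += (73, 71)` → x = (9, 4, 3, 73, 71)
`print(y)` → prints (9, 4, 3)

Answer:
[7, 8, 5, 58, 86]
(9, 4, 3)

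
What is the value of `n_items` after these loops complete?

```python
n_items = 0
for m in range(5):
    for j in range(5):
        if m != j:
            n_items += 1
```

5² - 5 (exclude diagonal)
`n_items` takes the values: 0 → 1 → 2 → 3 → 4 → 5 → 6 → 7 → 8 → 9 → 10 → 11 → 12 → 13 → 14 → 15 → 16 → 17 → 18 → 19 → 20

Answer: 20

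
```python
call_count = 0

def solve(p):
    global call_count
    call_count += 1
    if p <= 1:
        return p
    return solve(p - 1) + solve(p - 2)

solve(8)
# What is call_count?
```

Calls(p) = 1 + Calls(p-1) + Calls(p-2); Calls(0)=Calls(1)=1. For p=8 this gives 67.

Answer: 67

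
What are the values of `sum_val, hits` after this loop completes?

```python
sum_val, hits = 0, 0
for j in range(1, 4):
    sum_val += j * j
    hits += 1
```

Sum of squares and count
`sum_val, hits` takes the values: (0, 0) → (1, 0) → (1, 1) → (5, 1) → (5, 2) → (14, 2) → (14, 3)

Answer: 14, 3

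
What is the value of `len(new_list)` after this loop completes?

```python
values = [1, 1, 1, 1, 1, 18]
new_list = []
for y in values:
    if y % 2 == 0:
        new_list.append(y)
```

Count even numbers in [1, 1, 1, 1, 1, 18]
`new_list` takes the values: [] → [18]
So `len(new_list)` = 1

Answer: 1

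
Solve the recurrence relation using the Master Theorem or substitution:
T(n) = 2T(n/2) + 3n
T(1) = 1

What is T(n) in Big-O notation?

By Master Theorem: a=2, b=2, f(n)=3n. Since log_2(2) = 1 and f(n) = Θ(n^1), Case 2 applies. T(n) = O(n log n).

Answer: O(n log n)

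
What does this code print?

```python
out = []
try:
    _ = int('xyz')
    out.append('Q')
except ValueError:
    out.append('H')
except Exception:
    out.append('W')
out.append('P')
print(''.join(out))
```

Execution trace: 'H' (except ValueError) → 'P' (after the try/except). Output: HP

Answer: HP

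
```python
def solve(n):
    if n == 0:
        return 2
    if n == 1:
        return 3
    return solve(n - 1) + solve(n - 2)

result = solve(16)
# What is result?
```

Build up from base cases: solve(0)=2, solve(1)=3, solve(2)=5, solve(3)=8, solve(4)=13, solve(5)=21, solve(6)=34, ..., solve(16)=4181

Answer: 4181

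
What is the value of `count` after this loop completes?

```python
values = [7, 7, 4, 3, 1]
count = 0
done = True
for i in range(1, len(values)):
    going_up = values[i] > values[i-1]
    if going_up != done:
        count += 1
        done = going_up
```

Count direction changes in [7, 7, 4, 3, 1]
`count` takes the values: 0 → 1

Answer: 1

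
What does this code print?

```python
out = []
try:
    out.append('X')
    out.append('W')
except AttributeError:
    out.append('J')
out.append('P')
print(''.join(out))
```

Execution trace: 'X' (try body) → 'W' (try body, no exception) → 'P' (after the try/except). Output: XWP

Answer: XWP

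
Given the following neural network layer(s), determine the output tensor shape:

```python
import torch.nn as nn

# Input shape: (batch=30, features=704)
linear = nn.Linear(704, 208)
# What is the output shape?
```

Input: (30, 704) -> Output: (30, 208)

Answer: (30, 208)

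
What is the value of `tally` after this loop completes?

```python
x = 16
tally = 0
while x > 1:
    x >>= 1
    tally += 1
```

Count right shifts until 1
`tally` takes the values: 0 → 1 → 2 → 3 → 4

Answer: 4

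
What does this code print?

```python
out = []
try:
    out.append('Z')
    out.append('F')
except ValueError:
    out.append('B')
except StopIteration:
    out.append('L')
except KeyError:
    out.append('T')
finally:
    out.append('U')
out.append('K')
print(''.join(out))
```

Execution trace: 'Z' (try body) → 'F' (try body, no exception) → 'U' (finally) → 'K' (after the try/except). Output: ZFUK

Answer: ZFUK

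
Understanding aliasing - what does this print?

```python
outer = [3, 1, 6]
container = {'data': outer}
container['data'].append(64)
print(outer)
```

Key concept: dict holds reference to list.
Step by step:
`outer = [3, 1, 6]` → outer = [3, 1, 6]
`container = {'data': outer}` → container = {'data': [3, 1, 6]}
`container['data'].append(64)` → outer = [3, 1, 6, 64]; container = {'data': [3, 1, 6, 64]}
`print(outer)` → prints [3, 1, 6, 64]

Answer: [3, 1, 6, 64]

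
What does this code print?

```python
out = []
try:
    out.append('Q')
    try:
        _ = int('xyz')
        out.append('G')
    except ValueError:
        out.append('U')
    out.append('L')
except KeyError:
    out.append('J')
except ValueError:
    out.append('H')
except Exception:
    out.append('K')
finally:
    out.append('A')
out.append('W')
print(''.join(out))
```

Execution trace: 'Q' (try body) → 'U' (inner except ValueError) → 'L' (try body, no exception) → 'A' (finally) → 'W' (after the try/except). Output: QULAW

Answer: QULAW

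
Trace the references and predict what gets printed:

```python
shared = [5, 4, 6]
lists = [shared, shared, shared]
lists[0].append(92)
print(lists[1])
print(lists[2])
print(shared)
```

Key concept: list of same reference.
Step by step:
`shared = [5, 4, 6]` → shared = [5, 4, 6]
`lists = [shared, shared, shared]` → lists = [[5, 4, 6], [5, 4, 6], [5, 4, 6]]
`lists[0].append(92)` → shared = [5, 4, 6, 92]; lists = [[5, 4, 6, 92], [5, 4, 6, 92], [5, 4, 6, 92]]
`print(lists[1])` → prints [5, 4, 6, 92]
`print(lists[2])` → prints [5, 4, 6, 92]
`print(shared)` → prints [5, 4, 6, 92]

Answer:
[5, 4, 6, 92]
[5, 4, 6, 92]
[5, 4, 6, 92]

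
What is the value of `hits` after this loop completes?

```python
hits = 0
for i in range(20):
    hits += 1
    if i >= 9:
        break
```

Loop breaks when i reaches 9, hits is 10
`hits` takes the values: 0 → 1 → 2 → 3 → 4 → 5 → 6 → 7 → 8 → 9 → 10

Answer: 10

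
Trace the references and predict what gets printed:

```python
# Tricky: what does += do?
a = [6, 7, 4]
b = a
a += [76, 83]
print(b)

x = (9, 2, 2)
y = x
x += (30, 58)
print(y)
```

Key concept: += behavior differs for mutable vs immutable.
Step by step:
`a = [6, 7, 4]` → a = [6, 7, 4]
`b = a` → b = [6, 7, 4] (same object as a)
`a += [76, 83]` → a = [6, 7, 4, 76, 83] (same object as b); b = [6, 7, 4, 76, 83] (same object as a)
`print(b)` → prints [6, 7, 4, 76, 83]
`x = (9, 2, 2)` → x = (9, 2, 2)
`y = x` → y = (9, 2, 2)
`x += (30, 58)` → x = (9, 2, 2, 30, 58)
`print(y)` → prints (9, 2, 2)

Answer:
[6, 7, 4, 76, 83]
(9, 2, 2)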